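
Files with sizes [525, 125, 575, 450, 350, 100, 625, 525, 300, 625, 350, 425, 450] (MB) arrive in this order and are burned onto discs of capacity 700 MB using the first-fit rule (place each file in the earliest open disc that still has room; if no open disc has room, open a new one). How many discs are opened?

  525 → disc 1 (new)  [load 525/700]
  125 → disc 1  [load 650/700]
  575 → disc 2 (new)  [load 575/700]
  450 → disc 3 (new)  [load 450/700]
  350 → disc 4 (new)  [load 350/700]
  100 → disc 2  [load 675/700]
  625 → disc 5 (new)  [load 625/700]
  525 → disc 6 (new)  [load 525/700]
  300 → disc 4  [load 650/700]
  625 → disc 7 (new)  [load 625/700]
  350 → disc 8 (new)  [load 350/700]
  425 → disc 9 (new)  [load 425/700]
  450 → disc 10 (new)  [load 450/700]
10 discs opened.

10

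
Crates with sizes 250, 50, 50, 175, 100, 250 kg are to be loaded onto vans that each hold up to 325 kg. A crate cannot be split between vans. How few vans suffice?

Total = 250 + 250 + 175 + 100 + 50 + 50 = 875 kg.
Lower bound: ⌈875/325⌉ = 3 vans.
A packing using 3 vans:
  van 1: 250 + 50 = 300
  van 2: 250 + 50 = 300
  van 3: 175 + 100 = 275
This matches the lower bound, so 3 is optimal.

3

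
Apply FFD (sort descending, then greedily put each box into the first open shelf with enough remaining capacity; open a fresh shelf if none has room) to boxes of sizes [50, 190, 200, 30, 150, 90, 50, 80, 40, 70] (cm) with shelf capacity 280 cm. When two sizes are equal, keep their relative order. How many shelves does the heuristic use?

4

Sorted descending: 200, 190, 150, 90, 80, 70, 50, 50, 40, 30.
  200 → shelf 1 (new)  [load 200/280]
  190 → shelf 2 (new)  [load 190/280]
  150 → shelf 3 (new)  [load 150/280]
  90 → shelf 2  [load 280/280]
  80 → shelf 1  [load 280/280]
  70 → shelf 3  [load 220/280]
  50 → shelf 3  [load 270/280]
  50 → shelf 4 (new)  [load 50/280]
  40 → shelf 4  [load 90/280]
  30 → shelf 4  [load 120/280]
4 shelves opened.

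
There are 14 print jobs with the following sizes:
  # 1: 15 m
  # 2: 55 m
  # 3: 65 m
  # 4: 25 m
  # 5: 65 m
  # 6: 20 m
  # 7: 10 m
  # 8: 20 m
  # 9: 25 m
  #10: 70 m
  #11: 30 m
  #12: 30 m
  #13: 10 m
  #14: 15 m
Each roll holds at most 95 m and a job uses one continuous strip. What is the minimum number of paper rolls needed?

Total = 70 + 65 + 65 + 55 + 30 + 30 + 25 + 25 + 20 + 20 + 15 + 15 + 10 + 10 = 455 m.
Lower bound: ⌈455/95⌉ = 5 paper rolls.
A packing using 5 paper rolls:
  roll 1: 70 + 25 = 95
  roll 2: 65 + 30 = 95
  roll 3: 65 + 30 = 95
  roll 4: 55 + 25 + 15 = 95
  roll 5: 20 + 20 + 15 + 10 + 10 = 75
This matches the lower bound, so 5 is optimal.

5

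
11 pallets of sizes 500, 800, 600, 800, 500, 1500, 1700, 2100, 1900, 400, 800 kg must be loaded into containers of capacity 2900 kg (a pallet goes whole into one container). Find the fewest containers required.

4

Total = 2100 + 1900 + 1700 + 1500 + 800 + 800 + 800 + 600 + 500 + 500 + 400 = 11600 kg.
Lower bound: ⌈11600/2900⌉ = 4 containers.
A packing using 4 containers:
  container 1: 2100 + 800 = 2900
  container 2: 1900 + 500 + 500 = 2900
  container 3: 1700 + 800 + 400 = 2900
  container 4: 1500 + 800 + 600 = 2900
This matches the lower bound, so 4 is optimal.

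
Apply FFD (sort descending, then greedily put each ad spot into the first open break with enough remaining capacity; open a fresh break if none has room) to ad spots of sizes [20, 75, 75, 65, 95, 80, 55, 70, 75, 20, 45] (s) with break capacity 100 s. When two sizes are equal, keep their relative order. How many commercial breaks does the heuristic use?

Sorted descending: 95, 80, 75, 75, 75, 70, 65, 55, 45, 20, 20.
  95 → break 1 (new)  [load 95/100]
  80 → break 2 (new)  [load 80/100]
  75 → break 3 (new)  [load 75/100]
  75 → break 4 (new)  [load 75/100]
  75 → break 5 (new)  [load 75/100]
  70 → break 6 (new)  [load 70/100]
  65 → break 7 (new)  [load 65/100]
  55 → break 8 (new)  [load 55/100]
  45 → break 8  [load 100/100]
  20 → break 2  [load 100/100]
  20 → break 3  [load 95/100]
8 commercial breaks opened.

8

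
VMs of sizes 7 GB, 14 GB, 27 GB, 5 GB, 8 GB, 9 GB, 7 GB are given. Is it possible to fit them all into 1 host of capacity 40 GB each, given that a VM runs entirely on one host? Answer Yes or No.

No

Total = 77 GB; ⌈77/40⌉ = 2.
At least 2 hosts are required, but only 1 is allowed.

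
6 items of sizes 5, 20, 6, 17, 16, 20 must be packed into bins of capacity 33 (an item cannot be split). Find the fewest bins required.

3

Total = 20 + 20 + 17 + 16 + 6 + 5 = 84.
Lower bound: ⌈84/33⌉ = 3 bins.
A packing using 3 bins:
  bin 1: 20 + 6 + 5 = 31
  bin 2: 20 = 20
  bin 3: 17 + 16 = 33
This matches the lower bound, so 3 is optimal.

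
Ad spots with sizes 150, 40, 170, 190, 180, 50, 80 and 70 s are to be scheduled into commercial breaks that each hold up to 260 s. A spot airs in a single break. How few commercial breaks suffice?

Total = 190 + 180 + 170 + 150 + 80 + 70 + 50 + 40 = 930 s.
Lower bound: ⌈930/260⌉ = 4 commercial breaks.
A packing using 4 commercial breaks:
  break 1: 190 + 70 = 260
  break 2: 180 + 80 = 260
  break 3: 170 + 50 + 40 = 260
  break 4: 150 = 150
This matches the lower bound, so 4 is optimal.

4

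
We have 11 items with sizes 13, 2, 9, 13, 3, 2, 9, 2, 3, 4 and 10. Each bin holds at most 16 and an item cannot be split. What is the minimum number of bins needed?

Total = 13 + 13 + 10 + 9 + 9 + 4 + 3 + 3 + 2 + 2 + 2 = 70.
Lower bound: ⌈70/16⌉ = 5 bins.
A packing using 5 bins:
  bin 1: 13 + 3 = 16
  bin 2: 13 + 3 = 16
  bin 3: 10 + 4 + 2 = 16
  bin 4: 9 + 2 + 2 = 13
  bin 5: 9 = 9
This matches the lower bound, so 5 is optimal.

5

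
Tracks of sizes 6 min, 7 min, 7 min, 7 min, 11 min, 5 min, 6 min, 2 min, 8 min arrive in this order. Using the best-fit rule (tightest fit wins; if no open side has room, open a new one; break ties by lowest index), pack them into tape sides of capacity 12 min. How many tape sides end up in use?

  6 → side 1 (new)  [load 6/12]
  7 → side 2 (new)  [load 7/12]
  7 → side 3 (new)  [load 7/12]
  7 → side 4 (new)  [load 7/12]
  11 → side 5 (new)  [load 11/12]
  5 → side 2  [load 12/12]
  6 → side 1  [load 12/12]
  2 → side 3  [load 9/12]
  8 → side 6 (new)  [load 8/12]
6 tape sides opened.

6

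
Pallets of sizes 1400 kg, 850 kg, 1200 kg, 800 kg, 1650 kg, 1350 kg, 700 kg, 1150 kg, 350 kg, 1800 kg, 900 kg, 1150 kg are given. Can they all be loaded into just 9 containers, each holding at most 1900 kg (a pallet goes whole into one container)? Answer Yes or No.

A valid assignment using 9 containers:
  container 1: 1800 = 1800
  container 2: 1650 = 1650
  container 3: 1400 + 350 = 1750
  container 4: 1350 = 1350
  container 5: 1200 + 700 = 1900
  container 6: 1150 = 1150
  container 7: 1150 = 1150
  container 8: 900 + 850 = 1750
  container 9: 800 = 800
Every load is within 1900 kg, so 9 containers suffice.

Yes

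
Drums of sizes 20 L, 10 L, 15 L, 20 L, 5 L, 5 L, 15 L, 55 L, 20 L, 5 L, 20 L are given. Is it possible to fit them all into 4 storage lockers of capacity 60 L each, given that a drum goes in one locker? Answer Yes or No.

A valid assignment using 4 storage lockers:
  locker 1: 55 + 5 = 60
  locker 2: 20 + 20 + 20 = 60
  locker 3: 20 + 15 + 15 + 10 = 60
  locker 4: 5 + 5 = 10
Every load is within 60 L, so 4 storage lockers suffice.

Yes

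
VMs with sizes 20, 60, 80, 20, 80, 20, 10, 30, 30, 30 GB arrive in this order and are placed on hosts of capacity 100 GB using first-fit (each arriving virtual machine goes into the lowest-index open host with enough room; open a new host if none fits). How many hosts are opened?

  20 → host 1 (new)  [load 20/100]
  60 → host 1  [load 80/100]
  80 → host 2 (new)  [load 80/100]
  20 → host 1  [load 100/100]
  80 → host 3 (new)  [load 80/100]
  20 → host 2  [load 100/100]
  10 → host 3  [load 90/100]
  30 → host 4 (new)  [load 30/100]
  30 → host 4  [load 60/100]
  30 → host 4  [load 90/100]
4 hosts opened.

4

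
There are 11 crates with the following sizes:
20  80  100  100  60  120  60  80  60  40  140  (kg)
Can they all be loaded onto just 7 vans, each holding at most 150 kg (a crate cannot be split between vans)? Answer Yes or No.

Yes

A valid assignment using 7 vans:
  van 1: 140 = 140
  van 2: 120 + 20 = 140
  van 3: 100 + 40 = 140
  van 4: 100 = 100
  van 5: 80 + 60 = 140
  van 6: 80 + 60 = 140
  van 7: 60 = 60
Every load is within 150 kg, so 7 vans suffice.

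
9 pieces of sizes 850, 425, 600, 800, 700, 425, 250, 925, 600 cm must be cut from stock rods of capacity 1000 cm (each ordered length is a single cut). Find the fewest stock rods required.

7

Total = 925 + 850 + 800 + 700 + 600 + 600 + 425 + 425 + 250 = 5575 cm.
Lower bound: ⌈5575/1000⌉ = 6 stock rods.
A packing using 7 stock rods:
  stock rod 1: 925 = 925
  stock rod 2: 850 = 850
  stock rod 3: 800 = 800
  stock rod 4: 700 + 250 = 950
  stock rod 5: 600 = 600
  stock rod 6: 600 = 600
  stock rod 7: 425 + 425 = 850
No arrangement into 6 stock rods stays within capacity, so 7 is optimal.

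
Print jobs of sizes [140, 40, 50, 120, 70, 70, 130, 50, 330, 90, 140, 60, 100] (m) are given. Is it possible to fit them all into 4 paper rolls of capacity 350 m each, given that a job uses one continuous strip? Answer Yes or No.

Total = 1390 m; ⌈1390/350⌉ = 4.
The bound of 4 does not rule out 4, but exhaustive search shows no assignment into 4 paper rolls of capacity 350 m exists — the minimum is 5.

No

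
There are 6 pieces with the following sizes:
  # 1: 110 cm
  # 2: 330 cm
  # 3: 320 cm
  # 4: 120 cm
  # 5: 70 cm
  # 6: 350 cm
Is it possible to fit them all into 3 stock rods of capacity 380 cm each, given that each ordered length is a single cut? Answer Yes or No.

Total = 1300 cm; ⌈1300/380⌉ = 4.
At least 4 stock rods are required, but only 3 are allowed.

No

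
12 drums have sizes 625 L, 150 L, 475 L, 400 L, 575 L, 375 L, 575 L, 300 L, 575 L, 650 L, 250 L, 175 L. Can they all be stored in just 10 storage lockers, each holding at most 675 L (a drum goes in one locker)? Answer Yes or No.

A valid assignment using 9 storage lockers:
  locker 1: 650 = 650
  locker 2: 625 = 625
  locker 3: 575 = 575
  locker 4: 575 = 575
  locker 5: 575 = 575
  locker 6: 475 + 175 = 650
  locker 7: 400 + 250 = 650
  locker 8: 375 + 300 = 675
  locker 9: 150 = 150
That uses only 9 ≤ 10, so 10 storage lockers are enough.

Yes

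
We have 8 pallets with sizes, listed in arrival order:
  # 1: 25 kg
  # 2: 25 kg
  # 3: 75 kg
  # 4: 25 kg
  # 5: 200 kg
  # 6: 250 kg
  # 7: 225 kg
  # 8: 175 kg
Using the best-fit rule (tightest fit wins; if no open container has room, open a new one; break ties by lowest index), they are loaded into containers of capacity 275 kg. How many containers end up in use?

5

  25 → container 1 (new)  [load 25/275]
  25 → container 1  [load 50/275]
  75 → container 1  [load 125/275]
  25 → container 1  [load 150/275]
  200 → container 2 (new)  [load 200/275]
  250 → container 3 (new)  [load 250/275]
  225 → container 4 (new)  [load 225/275]
  175 → container 5 (new)  [load 175/275]
5 containers opened.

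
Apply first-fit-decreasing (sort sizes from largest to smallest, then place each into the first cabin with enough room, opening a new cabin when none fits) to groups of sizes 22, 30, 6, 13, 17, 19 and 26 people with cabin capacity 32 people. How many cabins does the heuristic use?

5

Sorted descending: 30, 26, 22, 19, 17, 13, 6.
  30 → cabin 1 (new)  [load 30/32]
  26 → cabin 2 (new)  [load 26/32]
  22 → cabin 3 (new)  [load 22/32]
  19 → cabin 4 (new)  [load 19/32]
  17 → cabin 5 (new)  [load 17/32]
  13 → cabin 4  [load 32/32]
  6 → cabin 2  [load 32/32]
5 cabins opened.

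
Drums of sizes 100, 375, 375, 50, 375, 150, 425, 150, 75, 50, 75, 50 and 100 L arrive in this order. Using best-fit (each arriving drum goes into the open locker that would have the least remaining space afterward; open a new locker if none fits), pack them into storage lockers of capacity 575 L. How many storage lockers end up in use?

5

  100 → locker 1 (new)  [load 100/575]
  375 → locker 1  [load 475/575]
  375 → locker 2 (new)  [load 375/575]
  50 → locker 1  [load 525/575]
  375 → locker 3 (new)  [load 375/575]
  150 → locker 2  [load 525/575]
  425 → locker 4 (new)  [load 425/575]
  150 → locker 4  [load 575/575]
  75 → locker 3  [load 450/575]
  50 → locker 1  [load 575/575]
  75 → locker 3  [load 525/575]
  50 → locker 2  [load 575/575]
  100 → locker 5 (new)  [load 100/575]
5 storage lockers opened.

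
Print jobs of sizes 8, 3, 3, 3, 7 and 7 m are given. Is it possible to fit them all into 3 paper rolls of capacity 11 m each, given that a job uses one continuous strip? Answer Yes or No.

A valid assignment using 3 paper rolls:
  roll 1: 8 + 3 = 11
  roll 2: 7 + 3 = 10
  roll 3: 7 + 3 = 10
Every load is within 11 m, so 3 paper rolls suffice.

Yes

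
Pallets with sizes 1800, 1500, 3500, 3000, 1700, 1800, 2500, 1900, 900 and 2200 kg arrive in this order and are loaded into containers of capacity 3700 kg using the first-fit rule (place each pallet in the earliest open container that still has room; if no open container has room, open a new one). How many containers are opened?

7

  1800 → container 1 (new)  [load 1800/3700]
  1500 → container 1  [load 3300/3700]
  3500 → container 2 (new)  [load 3500/3700]
  3000 → container 3 (new)  [load 3000/3700]
  1700 → container 4 (new)  [load 1700/3700]
  1800 → container 4  [load 3500/3700]
  2500 → container 5 (new)  [load 2500/3700]
  1900 → container 6 (new)  [load 1900/3700]
  900 → container 5  [load 3400/3700]
  2200 → container 7 (new)  [load 2200/3700]
7 containers opened.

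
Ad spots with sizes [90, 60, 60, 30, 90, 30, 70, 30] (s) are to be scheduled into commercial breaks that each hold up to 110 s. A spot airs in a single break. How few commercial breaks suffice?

5

Total = 90 + 90 + 70 + 60 + 60 + 30 + 30 + 30 = 460 s.
Lower bound: ⌈460/110⌉ = 5 commercial breaks.
A packing using 5 commercial breaks:
  break 1: 90 = 90
  break 2: 90 = 90
  break 3: 70 + 30 = 100
  break 4: 60 + 30 = 90
  break 5: 60 + 30 = 90
This matches the lower bound, so 5 is optimal.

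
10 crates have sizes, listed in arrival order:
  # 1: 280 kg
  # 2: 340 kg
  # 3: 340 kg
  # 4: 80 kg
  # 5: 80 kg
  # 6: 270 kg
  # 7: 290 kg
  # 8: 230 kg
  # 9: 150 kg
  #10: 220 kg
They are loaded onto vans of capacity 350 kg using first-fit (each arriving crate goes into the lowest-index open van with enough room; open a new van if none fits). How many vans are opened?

  280 → van 1 (new)  [load 280/350]
  340 → van 2 (new)  [load 340/350]
  340 → van 3 (new)  [load 340/350]
  80 → van 4 (new)  [load 80/350]
  80 → van 4  [load 160/350]
  270 → van 5 (new)  [load 270/350]
  290 → van 6 (new)  [load 290/350]
  230 → van 7 (new)  [load 230/350]
  150 → van 4  [load 310/350]
  220 → van 8 (new)  [load 220/350]
8 vans opened.

8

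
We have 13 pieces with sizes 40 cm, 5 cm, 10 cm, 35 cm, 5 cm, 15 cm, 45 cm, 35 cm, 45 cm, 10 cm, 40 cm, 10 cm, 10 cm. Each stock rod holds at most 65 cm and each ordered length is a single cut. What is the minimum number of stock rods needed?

Total = 45 + 45 + 40 + 40 + 35 + 35 + 15 + 10 + 10 + 10 + 10 + 5 + 5 = 305 cm.
Lower bound: ⌈305/65⌉ = 5 stock rods.
Also, 6 pieces each exceed 65/2 cm, and no two of those can share a stock rod, so at least 6 stock rods are needed.
A packing using 6 stock rods:
  stock rod 1: 45 + 15 + 5 = 65
  stock rod 2: 45 + 10 + 10 = 65
  stock rod 3: 40 + 10 + 10 + 5 = 65
  stock rod 4: 40 = 40
  stock rod 5: 35 = 35
  stock rod 6: 35 = 35
This matches the lower bound, so 6 is optimal.

6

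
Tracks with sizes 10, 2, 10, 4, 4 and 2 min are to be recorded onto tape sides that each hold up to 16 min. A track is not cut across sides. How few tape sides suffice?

2

Total = 10 + 10 + 4 + 4 + 2 + 2 = 32 min.
Lower bound: ⌈32/16⌉ = 2 tape sides.
A packing using 2 tape sides:
  side 1: 10 + 4 + 2 = 16
  side 2: 10 + 4 + 2 = 16
This matches the lower bound, so 2 is optimal.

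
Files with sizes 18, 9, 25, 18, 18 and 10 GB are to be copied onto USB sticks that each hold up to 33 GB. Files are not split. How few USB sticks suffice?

4

Total = 25 + 18 + 18 + 18 + 10 + 9 = 98 GB.
Lower bound: ⌈98/33⌉ = 3 USB sticks.
Also, 4 files each exceed 33/2 GB, and no two of those can share a USB stick, so at least 4 USB sticks are needed.
A packing using 4 USB sticks:
  USB stick 1: 25 = 25
  USB stick 2: 18 + 10 = 28
  USB stick 3: 18 + 9 = 27
  USB stick 4: 18 = 18
This matches the lower bound, so 4 is optimal.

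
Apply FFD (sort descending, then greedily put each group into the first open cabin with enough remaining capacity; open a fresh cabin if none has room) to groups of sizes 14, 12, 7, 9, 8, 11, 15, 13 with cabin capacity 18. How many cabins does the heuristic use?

6

Sorted descending: 15, 14, 13, 12, 11, 9, 8, 7.
  15 → cabin 1 (new)  [load 15/18]
  14 → cabin 2 (new)  [load 14/18]
  13 → cabin 3 (new)  [load 13/18]
  12 → cabin 4 (new)  [load 12/18]
  11 → cabin 5 (new)  [load 11/18]
  9 → cabin 6 (new)  [load 9/18]
  8 → cabin 6  [load 17/18]
  7 → cabin 5  [load 18/18]
6 cabins opened.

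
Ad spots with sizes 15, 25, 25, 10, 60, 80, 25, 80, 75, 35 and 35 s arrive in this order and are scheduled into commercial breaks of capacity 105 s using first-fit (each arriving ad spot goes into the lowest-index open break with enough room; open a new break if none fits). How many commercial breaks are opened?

6

  15 → break 1 (new)  [load 15/105]
  25 → break 1  [load 40/105]
  25 → break 1  [load 65/105]
  10 → break 1  [load 75/105]
  60 → break 2 (new)  [load 60/105]
  80 → break 3 (new)  [load 80/105]
  25 → break 1  [load 100/105]
  80 → break 4 (new)  [load 80/105]
  75 → break 5 (new)  [load 75/105]
  35 → break 2  [load 95/105]
  35 → break 6 (new)  [load 35/105]
6 commercial breaks opened.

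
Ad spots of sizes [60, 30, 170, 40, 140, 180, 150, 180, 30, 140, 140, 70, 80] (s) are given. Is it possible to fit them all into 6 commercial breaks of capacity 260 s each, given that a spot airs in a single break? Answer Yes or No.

Total = 1410 s; ⌈1410/260⌉ = 6.
7 ad spots each exceed half the capacity and cannot share a break, forcing at least 7 commercial breaks.
At least 7 commercial breaks are required, but only 6 are allowed.

No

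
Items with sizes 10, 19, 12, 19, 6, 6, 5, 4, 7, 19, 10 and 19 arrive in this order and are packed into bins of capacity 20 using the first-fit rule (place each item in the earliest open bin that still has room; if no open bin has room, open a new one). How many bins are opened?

  10 → bin 1 (new)  [load 10/20]
  19 → bin 2 (new)  [load 19/20]
  12 → bin 3 (new)  [load 12/20]
  19 → bin 4 (new)  [load 19/20]
  6 → bin 1  [load 16/20]
  6 → bin 3  [load 18/20]
  5 → bin 5 (new)  [load 5/20]
  4 → bin 1  [load 20/20]
  7 → bin 5  [load 12/20]
  19 → bin 6 (new)  [load 19/20]
  10 → bin 7 (new)  [load 10/20]
  19 → bin 8 (new)  [load 19/20]
8 bins opened.

8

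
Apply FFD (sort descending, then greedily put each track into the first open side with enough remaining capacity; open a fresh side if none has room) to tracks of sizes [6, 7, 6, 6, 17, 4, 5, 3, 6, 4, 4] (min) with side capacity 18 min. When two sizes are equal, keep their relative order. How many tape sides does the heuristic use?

Sorted descending: 17, 7, 6, 6, 6, 6, 5, 4, 4, 4, 3.
  17 → side 1 (new)  [load 17/18]
  7 → side 2 (new)  [load 7/18]
  6 → side 2  [load 13/18]
  6 → side 3 (new)  [load 6/18]
  6 → side 3  [load 12/18]
  6 → side 3  [load 18/18]
  5 → side 2  [load 18/18]
  4 → side 4 (new)  [load 4/18]
  4 → side 4  [load 8/18]
  4 → side 4  [load 12/18]
  3 → side 4  [load 15/18]
4 tape sides opened.

4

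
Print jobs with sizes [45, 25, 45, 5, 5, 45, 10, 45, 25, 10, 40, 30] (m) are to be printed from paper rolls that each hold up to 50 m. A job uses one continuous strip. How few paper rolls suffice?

Total = 45 + 45 + 45 + 45 + 40 + 30 + 25 + 25 + 10 + 10 + 5 + 5 = 330 m.
Lower bound: ⌈330/50⌉ = 7 paper rolls.
A packing using 7 paper rolls:
  roll 1: 45 + 5 = 50
  roll 2: 45 + 5 = 50
  roll 3: 45 = 45
  roll 4: 45 = 45
  roll 5: 40 + 10 = 50
  roll 6: 30 + 10 = 40
  roll 7: 25 + 25 = 50
This matches the lower bound, so 7 is optimal.

7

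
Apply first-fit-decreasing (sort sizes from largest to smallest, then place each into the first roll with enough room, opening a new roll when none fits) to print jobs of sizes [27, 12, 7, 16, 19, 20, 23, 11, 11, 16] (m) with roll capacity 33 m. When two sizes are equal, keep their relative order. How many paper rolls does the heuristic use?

Sorted descending: 27, 23, 20, 19, 16, 16, 12, 11, 11, 7.
  27 → roll 1 (new)  [load 27/33]
  23 → roll 2 (new)  [load 23/33]
  20 → roll 3 (new)  [load 20/33]
  19 → roll 4 (new)  [load 19/33]
  16 → roll 5 (new)  [load 16/33]
  16 → roll 5  [load 32/33]
  12 → roll 3  [load 32/33]
  11 → roll 4  [load 30/33]
  11 → roll 6 (new)  [load 11/33]
  7 → roll 2  [load 30/33]
6 paper rolls opened.

6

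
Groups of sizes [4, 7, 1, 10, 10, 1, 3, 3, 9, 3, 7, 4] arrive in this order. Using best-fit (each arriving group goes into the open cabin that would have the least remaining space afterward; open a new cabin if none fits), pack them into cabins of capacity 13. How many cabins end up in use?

  4 → cabin 1 (new)  [load 4/13]
  7 → cabin 1  [load 11/13]
  1 → cabin 1  [load 12/13]
  10 → cabin 2 (new)  [load 10/13]
  10 → cabin 3 (new)  [load 10/13]
  1 → cabin 1  [load 13/13]
  3 → cabin 2  [load 13/13]
  3 → cabin 3  [load 13/13]
  9 → cabin 4 (new)  [load 9/13]
  3 → cabin 4  [load 12/13]
  7 → cabin 5 (new)  [load 7/13]
  4 → cabin 5  [load 11/13]
5 cabins opened.

5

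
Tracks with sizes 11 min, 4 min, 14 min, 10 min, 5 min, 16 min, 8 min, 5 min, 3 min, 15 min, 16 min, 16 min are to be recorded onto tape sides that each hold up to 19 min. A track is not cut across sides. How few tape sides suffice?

7

Total = 16 + 16 + 16 + 15 + 14 + 11 + 10 + 8 + 5 + 5 + 4 + 3 = 123 min.
Lower bound: ⌈123/19⌉ = 7 tape sides.
A packing using 7 tape sides:
  side 1: 16 + 3 = 19
  side 2: 16 = 16
  side 3: 16 = 16
  side 4: 15 + 4 = 19
  side 5: 14 + 5 = 19
  side 6: 11 + 8 = 19
  side 7: 10 + 5 = 15
This matches the lower bound, so 7 is optimal.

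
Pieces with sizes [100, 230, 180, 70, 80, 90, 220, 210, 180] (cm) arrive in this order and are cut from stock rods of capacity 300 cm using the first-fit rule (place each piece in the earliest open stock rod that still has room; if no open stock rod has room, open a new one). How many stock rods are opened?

6

  100 → stock rod 1 (new)  [load 100/300]
  230 → stock rod 2 (new)  [load 230/300]
  180 → stock rod 1  [load 280/300]
  70 → stock rod 2  [load 300/300]
  80 → stock rod 3 (new)  [load 80/300]
  90 → stock rod 3  [load 170/300]
  220 → stock rod 4 (new)  [load 220/300]
  210 → stock rod 5 (new)  [load 210/300]
  180 → stock rod 6 (new)  [load 180/300]
6 stock rods opened.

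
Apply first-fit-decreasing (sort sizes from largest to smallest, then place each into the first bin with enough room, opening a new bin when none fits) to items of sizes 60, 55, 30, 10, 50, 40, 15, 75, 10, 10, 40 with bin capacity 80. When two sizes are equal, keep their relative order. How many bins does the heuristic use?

6

Sorted descending: 75, 60, 55, 50, 40, 40, 30, 15, 10, 10, 10.
  75 → bin 1 (new)  [load 75/80]
  60 → bin 2 (new)  [load 60/80]
  55 → bin 3 (new)  [load 55/80]
  50 → bin 4 (new)  [load 50/80]
  40 → bin 5 (new)  [load 40/80]
  40 → bin 5  [load 80/80]
  30 → bin 4  [load 80/80]
  15 → bin 2  [load 75/80]
  10 → bin 3  [load 65/80]
  10 → bin 3  [load 75/80]
  10 → bin 6 (new)  [load 10/80]
6 bins opened.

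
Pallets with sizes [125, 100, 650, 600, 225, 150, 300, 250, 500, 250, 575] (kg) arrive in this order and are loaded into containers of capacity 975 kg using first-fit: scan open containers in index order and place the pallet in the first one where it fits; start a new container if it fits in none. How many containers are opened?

  125 → container 1 (new)  [load 125/975]
  100 → container 1  [load 225/975]
  650 → container 1  [load 875/975]
  600 → container 2 (new)  [load 600/975]
  225 → container 2  [load 825/975]
  150 → container 2  [load 975/975]
  300 → container 3 (new)  [load 300/975]
  250 → container 3  [load 550/975]
  500 → container 4 (new)  [load 500/975]
  250 → container 3  [load 800/975]
  575 → container 5 (new)  [load 575/975]
5 containers opened.

5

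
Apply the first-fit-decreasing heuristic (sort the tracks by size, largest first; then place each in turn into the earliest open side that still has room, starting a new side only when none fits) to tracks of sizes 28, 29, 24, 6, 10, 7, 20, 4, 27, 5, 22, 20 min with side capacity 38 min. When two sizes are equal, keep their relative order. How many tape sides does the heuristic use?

7

Sorted descending: 29, 28, 27, 24, 22, 20, 20, 10, 7, 6, 5, 4.
  29 → side 1 (new)  [load 29/38]
  28 → side 2 (new)  [load 28/38]
  27 → side 3 (new)  [load 27/38]
  24 → side 4 (new)  [load 24/38]
  22 → side 5 (new)  [load 22/38]
  20 → side 6 (new)  [load 20/38]
  20 → side 7 (new)  [load 20/38]
  10 → side 2  [load 38/38]
  7 → side 1  [load 36/38]
  6 → side 3  [load 33/38]
  5 → side 3  [load 38/38]
  4 → side 4  [load 28/38]
7 tape sides opened.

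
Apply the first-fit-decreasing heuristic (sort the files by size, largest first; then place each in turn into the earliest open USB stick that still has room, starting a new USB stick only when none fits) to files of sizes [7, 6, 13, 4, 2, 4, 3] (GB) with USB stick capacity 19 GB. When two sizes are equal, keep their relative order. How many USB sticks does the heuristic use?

3

Sorted descending: 13, 7, 6, 4, 4, 3, 2.
  13 → USB stick 1 (new)  [load 13/19]
  7 → USB stick 2 (new)  [load 7/19]
  6 → USB stick 1  [load 19/19]
  4 → USB stick 2  [load 11/19]
  4 → USB stick 2  [load 15/19]
  3 → USB stick 2  [load 18/19]
  2 → USB stick 3 (new)  [load 2/19]
3 USB sticks opened.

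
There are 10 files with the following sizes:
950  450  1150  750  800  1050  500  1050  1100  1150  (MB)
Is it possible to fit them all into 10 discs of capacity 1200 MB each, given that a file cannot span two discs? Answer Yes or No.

A valid assignment using 9 discs:
  disc 1: 1150 = 1150
  disc 2: 1150 = 1150
  disc 3: 1100 = 1100
  disc 4: 1050 = 1050
  disc 5: 1050 = 1050
  disc 6: 950 = 950
  disc 7: 800 = 800
  disc 8: 750 + 450 = 1200
  disc 9: 500 = 500
That uses only 9 ≤ 10, so 10 discs are enough.

Yes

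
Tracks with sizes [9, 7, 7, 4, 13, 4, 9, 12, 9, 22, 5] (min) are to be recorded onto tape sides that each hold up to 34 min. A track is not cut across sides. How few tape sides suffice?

Total = 22 + 13 + 12 + 9 + 9 + 9 + 7 + 7 + 5 + 4 + 4 = 101 min.
Lower bound: ⌈101/34⌉ = 3 tape sides.
A packing using 3 tape sides:
  side 1: 22 + 12 = 34
  side 2: 13 + 9 + 7 + 5 = 34
  side 3: 9 + 9 + 7 + 4 + 4 = 33
This matches the lower bound, so 3 is optimal.

3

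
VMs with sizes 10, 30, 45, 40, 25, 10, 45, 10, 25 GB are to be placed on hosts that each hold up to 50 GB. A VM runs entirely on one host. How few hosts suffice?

Total = 45 + 45 + 40 + 30 + 25 + 25 + 10 + 10 + 10 = 240 GB.
Lower bound: ⌈240/50⌉ = 5 hosts.
A packing using 5 hosts:
  host 1: 45 = 45
  host 2: 45 = 45
  host 3: 40 + 10 = 50
  host 4: 30 + 10 + 10 = 50
  host 5: 25 + 25 = 50
This matches the lower bound, so 5 is optimal.

5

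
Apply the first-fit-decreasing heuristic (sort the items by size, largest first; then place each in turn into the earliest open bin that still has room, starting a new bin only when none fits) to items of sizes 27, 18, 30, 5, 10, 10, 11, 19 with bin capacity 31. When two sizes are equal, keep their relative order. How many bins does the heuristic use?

5

Sorted descending: 30, 27, 19, 18, 11, 10, 10, 5.
  30 → bin 1 (new)  [load 30/31]
  27 → bin 2 (new)  [load 27/31]
  19 → bin 3 (new)  [load 19/31]
  18 → bin 4 (new)  [load 18/31]
  11 → bin 3  [load 30/31]
  10 → bin 4  [load 28/31]
  10 → bin 5 (new)  [load 10/31]
  5 → bin 5  [load 15/31]
5 bins opened.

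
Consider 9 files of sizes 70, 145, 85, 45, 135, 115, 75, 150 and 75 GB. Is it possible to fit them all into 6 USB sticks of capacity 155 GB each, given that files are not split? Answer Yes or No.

No

Total = 895 GB; ⌈895/155⌉ = 6.
The bound of 6 does not rule out 6, but exhaustive search shows no assignment into 6 USB sticks of capacity 155 GB exists — the minimum is 7.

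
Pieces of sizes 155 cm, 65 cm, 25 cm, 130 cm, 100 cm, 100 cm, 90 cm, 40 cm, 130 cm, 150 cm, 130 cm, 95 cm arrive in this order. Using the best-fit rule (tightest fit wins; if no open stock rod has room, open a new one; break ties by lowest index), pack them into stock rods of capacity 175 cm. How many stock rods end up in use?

  155 → stock rod 1 (new)  [load 155/175]
  65 → stock rod 2 (new)  [load 65/175]
  25 → stock rod 2  [load 90/175]
  130 → stock rod 3 (new)  [load 130/175]
  100 → stock rod 4 (new)  [load 100/175]
  100 → stock rod 5 (new)  [load 100/175]
  90 → stock rod 6 (new)  [load 90/175]
  40 → stock rod 3  [load 170/175]
  130 → stock rod 7 (new)  [load 130/175]
  150 → stock rod 8 (new)  [load 150/175]
  130 → stock rod 9 (new)  [load 130/175]
  95 → stock rod 10 (new)  [load 95/175]
10 stock rods opened.

10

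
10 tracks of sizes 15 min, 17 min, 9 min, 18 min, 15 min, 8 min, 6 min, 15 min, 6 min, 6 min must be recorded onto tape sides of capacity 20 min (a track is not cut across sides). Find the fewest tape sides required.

7

Total = 18 + 17 + 15 + 15 + 15 + 9 + 8 + 6 + 6 + 6 = 115 min.
Lower bound: ⌈115/20⌉ = 6 tape sides.
A packing using 7 tape sides:
  side 1: 18 = 18
  side 2: 17 = 17
  side 3: 15 = 15
  side 4: 15 = 15
  side 5: 15 = 15
  side 6: 9 + 8 = 17
  side 7: 6 + 6 + 6 = 18
No arrangement into 6 tape sides stays within capacity, so 7 is optimal.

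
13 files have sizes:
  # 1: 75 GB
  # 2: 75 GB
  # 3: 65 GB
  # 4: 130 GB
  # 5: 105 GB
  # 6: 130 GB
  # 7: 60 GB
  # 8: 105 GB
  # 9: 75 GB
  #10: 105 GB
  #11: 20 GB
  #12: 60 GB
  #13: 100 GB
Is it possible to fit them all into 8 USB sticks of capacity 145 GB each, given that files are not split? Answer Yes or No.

No

Total = 1105 GB; ⌈1105/145⌉ = 8.
9 files each exceed half the capacity and cannot share a USB stick, forcing at least 9 USB sticks.
At least 9 USB sticks are required, but only 8 are allowed.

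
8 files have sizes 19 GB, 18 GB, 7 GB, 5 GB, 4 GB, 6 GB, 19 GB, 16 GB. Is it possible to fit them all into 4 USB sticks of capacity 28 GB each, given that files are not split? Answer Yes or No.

A valid assignment using 4 USB sticks:
  USB stick 1: 19 + 7 = 26
  USB stick 2: 19 + 6 = 25
  USB stick 3: 18 + 5 + 4 = 27
  USB stick 4: 16 = 16
Every load is within 28 GB, so 4 USB sticks suffice.

Yes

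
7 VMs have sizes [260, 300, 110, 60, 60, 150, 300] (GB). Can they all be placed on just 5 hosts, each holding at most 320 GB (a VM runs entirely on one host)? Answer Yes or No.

Yes

A valid assignment using 4 hosts:
  host 1: 300 = 300
  host 2: 300 = 300
  host 3: 260 + 60 = 320
  host 4: 150 + 110 + 60 = 320
That uses only 4 ≤ 5, so 5 hosts are enough.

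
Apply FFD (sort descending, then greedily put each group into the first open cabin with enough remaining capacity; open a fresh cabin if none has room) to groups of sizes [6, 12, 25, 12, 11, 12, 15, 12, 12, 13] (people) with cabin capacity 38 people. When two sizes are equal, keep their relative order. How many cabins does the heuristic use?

Sorted descending: 25, 15, 13, 12, 12, 12, 12, 12, 11, 6.
  25 → cabin 1 (new)  [load 25/38]
  15 → cabin 2 (new)  [load 15/38]
  13 → cabin 1  [load 38/38]
  12 → cabin 2  [load 27/38]
  12 → cabin 3 (new)  [load 12/38]
  12 → cabin 3  [load 24/38]
  12 → cabin 3  [load 36/38]
  12 → cabin 4 (new)  [load 12/38]
  11 → cabin 2  [load 38/38]
  6 → cabin 4  [load 18/38]
4 cabins opened.

4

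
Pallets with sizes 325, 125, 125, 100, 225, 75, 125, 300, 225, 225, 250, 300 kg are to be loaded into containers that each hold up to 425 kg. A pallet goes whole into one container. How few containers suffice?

7

Total = 325 + 300 + 300 + 250 + 225 + 225 + 225 + 125 + 125 + 125 + 100 + 75 = 2400 kg.
Lower bound: ⌈2400/425⌉ = 6 containers.
Also, 7 pallets each exceed 425/2 kg, and no two of those can share a container, so at least 7 containers are needed.
A packing using 7 containers:
  container 1: 325 + 100 = 425
  container 2: 300 + 125 = 425
  container 3: 300 + 125 = 425
  container 4: 250 + 125 = 375
  container 5: 225 + 75 = 300
  container 6: 225 = 225
  container 7: 225 = 225
This matches the lower bound, so 7 is optimal.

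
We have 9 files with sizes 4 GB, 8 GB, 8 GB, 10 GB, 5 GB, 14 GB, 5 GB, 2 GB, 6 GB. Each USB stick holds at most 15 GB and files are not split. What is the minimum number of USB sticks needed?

5

Total = 14 + 10 + 8 + 8 + 6 + 5 + 5 + 4 + 2 = 62 GB.
Lower bound: ⌈62/15⌉ = 5 USB sticks.
A packing using 5 USB sticks:
  USB stick 1: 14 = 14
  USB stick 2: 10 + 5 = 15
  USB stick 3: 8 + 6 = 14
  USB stick 4: 8 + 5 + 2 = 15
  USB stick 5: 4 = 4
This matches the lower bound, so 5 is optimal.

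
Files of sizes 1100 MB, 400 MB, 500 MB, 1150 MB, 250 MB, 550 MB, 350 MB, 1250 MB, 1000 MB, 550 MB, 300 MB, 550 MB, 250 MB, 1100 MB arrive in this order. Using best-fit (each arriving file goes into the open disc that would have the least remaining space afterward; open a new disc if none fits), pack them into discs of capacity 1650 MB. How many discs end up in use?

6

  1100 → disc 1 (new)  [load 1100/1650]
  400 → disc 1  [load 1500/1650]
  500 → disc 2 (new)  [load 500/1650]
  1150 → disc 2  [load 1650/1650]
  250 → disc 3 (new)  [load 250/1650]
  550 → disc 3  [load 800/1650]
  350 → disc 3  [load 1150/1650]
  1250 → disc 4 (new)  [load 1250/1650]
  1000 → disc 5 (new)  [load 1000/1650]
  550 → disc 5  [load 1550/1650]
  300 → disc 4  [load 1550/1650]
  550 → disc 6 (new)  [load 550/1650]
  250 → disc 3  [load 1400/1650]
  1100 → disc 6  [load 1650/1650]
6 discs opened.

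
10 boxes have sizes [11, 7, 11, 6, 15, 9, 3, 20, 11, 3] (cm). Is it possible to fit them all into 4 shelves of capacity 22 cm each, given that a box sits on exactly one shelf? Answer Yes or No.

Total = 96 cm; ⌈96/22⌉ = 5.
At least 5 shelves are required, but only 4 are allowed.

No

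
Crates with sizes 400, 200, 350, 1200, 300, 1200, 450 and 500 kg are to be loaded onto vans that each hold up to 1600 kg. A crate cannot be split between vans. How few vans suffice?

3

Total = 1200 + 1200 + 500 + 450 + 400 + 350 + 300 + 200 = 4600 kg.
Lower bound: ⌈4600/1600⌉ = 3 vans.
A packing using 3 vans:
  van 1: 1200 + 400 = 1600
  van 2: 1200 + 350 = 1550
  van 3: 500 + 450 + 300 + 200 = 1450
This matches the lower bound, so 3 is optimal.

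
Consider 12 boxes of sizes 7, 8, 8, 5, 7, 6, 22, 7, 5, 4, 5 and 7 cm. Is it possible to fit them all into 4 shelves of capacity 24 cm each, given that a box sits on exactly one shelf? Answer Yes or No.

Yes

A valid assignment using 4 shelves:
  shelf 1: 22 = 22
  shelf 2: 8 + 8 + 7 = 23
  shelf 3: 7 + 7 + 6 + 4 = 24
  shelf 4: 7 + 5 + 5 + 5 = 22
Every load is within 24 cm, so 4 shelves suffice.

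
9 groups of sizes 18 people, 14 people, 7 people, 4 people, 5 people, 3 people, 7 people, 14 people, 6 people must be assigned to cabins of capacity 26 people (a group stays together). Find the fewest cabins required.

Total = 18 + 14 + 14 + 7 + 7 + 6 + 5 + 4 + 3 = 78 people.
Lower bound: ⌈78/26⌉ = 3 cabins.
A packing using 4 cabins:
  cabin 1: 18 + 7 = 25
  cabin 2: 14 + 7 + 5 = 26
  cabin 3: 14 + 6 + 4 = 24
  cabin 4: 3 = 3
No arrangement into 3 cabins stays within capacity, so 4 is optimal.

4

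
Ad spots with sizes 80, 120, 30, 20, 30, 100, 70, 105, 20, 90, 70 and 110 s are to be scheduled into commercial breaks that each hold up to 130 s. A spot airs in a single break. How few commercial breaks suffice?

8

Total = 120 + 110 + 105 + 100 + 90 + 80 + 70 + 70 + 30 + 30 + 20 + 20 = 845 s.
Lower bound: ⌈845/130⌉ = 7 commercial breaks.
Also, 8 ad spots each exceed 65 s, and no two of those can share a break, so at least 8 commercial breaks are needed.
A packing using 8 commercial breaks:
  break 1: 120 = 120
  break 2: 110 + 20 = 130
  break 3: 105 + 20 = 125
  break 4: 100 + 30 = 130
  break 5: 90 + 30 = 120
  break 6: 80 = 80
  break 7: 70 = 70
  break 8: 70 = 70
This matches the lower bound, so 8 is optimal.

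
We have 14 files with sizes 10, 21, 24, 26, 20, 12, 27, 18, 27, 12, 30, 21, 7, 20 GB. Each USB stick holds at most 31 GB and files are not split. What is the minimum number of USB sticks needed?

Total = 30 + 27 + 27 + 26 + 24 + 21 + 21 + 20 + 20 + 18 + 12 + 12 + 10 + 7 = 275 GB.
Lower bound: ⌈275/31⌉ = 9 USB sticks.
Also, 10 files each exceed 31/2 GB, and no two of those can share a USB stick, so at least 10 USB sticks are needed.
A packing using 11 USB sticks:
  USB stick 1: 30 = 30
  USB stick 2: 27 = 27
  USB stick 3: 27 = 27
  USB stick 4: 26 = 26
  USB stick 5: 24 + 7 = 31
  USB stick 6: 21 + 10 = 31
  USB stick 7: 21 = 21
  USB stick 8: 20 = 20
  USB stick 9: 20 = 20
  USB stick 10: 18 + 12 = 30
  USB stick 11: 12 = 12
No arrangement into 10 USB sticks stays within capacity, so 11 is optimal.

11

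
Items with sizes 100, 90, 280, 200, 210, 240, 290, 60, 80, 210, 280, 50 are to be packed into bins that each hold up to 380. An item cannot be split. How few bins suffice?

7

Total = 290 + 280 + 280 + 240 + 210 + 210 + 200 + 100 + 90 + 80 + 60 + 50 = 2090.
Lower bound: ⌈2090/380⌉ = 6 bins.
Also, 7 items each exceed 190, and no two of those can share a bin, so at least 7 bins are needed.
A packing using 7 bins:
  bin 1: 290 + 90 = 380
  bin 2: 280 + 100 = 380
  bin 3: 280 + 80 = 360
  bin 4: 240 + 60 + 50 = 350
  bin 5: 210 = 210
  bin 6: 210 = 210
  bin 7: 200 = 200
This matches the lower bound, so 7 is optimal.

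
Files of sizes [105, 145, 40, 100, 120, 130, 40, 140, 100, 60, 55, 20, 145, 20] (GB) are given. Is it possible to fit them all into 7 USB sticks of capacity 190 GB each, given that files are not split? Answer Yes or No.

Total = 1220 GB; ⌈1220/190⌉ = 7.
8 files each exceed half the capacity and cannot share a USB stick, forcing at least 8 USB sticks.
At least 8 USB sticks are required, but only 7 are allowed.

No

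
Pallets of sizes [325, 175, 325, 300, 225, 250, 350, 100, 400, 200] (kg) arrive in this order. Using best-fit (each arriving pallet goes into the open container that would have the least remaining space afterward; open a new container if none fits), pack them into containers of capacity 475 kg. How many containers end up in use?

  325 → container 1 (new)  [load 325/475]
  175 → container 2 (new)  [load 175/475]
  325 → container 3 (new)  [load 325/475]
  300 → container 2  [load 475/475]
  225 → container 4 (new)  [load 225/475]
  250 → container 4  [load 475/475]
  350 → container 5 (new)  [load 350/475]
  100 → container 5  [load 450/475]
  400 → container 6 (new)  [load 400/475]
  200 → container 7 (new)  [load 200/475]
7 containers opened.

7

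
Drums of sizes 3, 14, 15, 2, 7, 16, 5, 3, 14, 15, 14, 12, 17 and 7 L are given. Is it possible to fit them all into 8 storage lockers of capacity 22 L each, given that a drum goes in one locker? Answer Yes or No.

A valid assignment using 8 storage lockers:
  locker 1: 17 + 5 = 22
  locker 2: 16 + 3 + 3 = 22
  locker 3: 15 + 7 = 22
  locker 4: 15 + 7 = 22
  locker 5: 14 + 2 = 16
  locker 6: 14 = 14
  locker 7: 14 = 14
  locker 8: 12 = 12
Every load is within 22 L, so 8 storage lockers suffice.

Yes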